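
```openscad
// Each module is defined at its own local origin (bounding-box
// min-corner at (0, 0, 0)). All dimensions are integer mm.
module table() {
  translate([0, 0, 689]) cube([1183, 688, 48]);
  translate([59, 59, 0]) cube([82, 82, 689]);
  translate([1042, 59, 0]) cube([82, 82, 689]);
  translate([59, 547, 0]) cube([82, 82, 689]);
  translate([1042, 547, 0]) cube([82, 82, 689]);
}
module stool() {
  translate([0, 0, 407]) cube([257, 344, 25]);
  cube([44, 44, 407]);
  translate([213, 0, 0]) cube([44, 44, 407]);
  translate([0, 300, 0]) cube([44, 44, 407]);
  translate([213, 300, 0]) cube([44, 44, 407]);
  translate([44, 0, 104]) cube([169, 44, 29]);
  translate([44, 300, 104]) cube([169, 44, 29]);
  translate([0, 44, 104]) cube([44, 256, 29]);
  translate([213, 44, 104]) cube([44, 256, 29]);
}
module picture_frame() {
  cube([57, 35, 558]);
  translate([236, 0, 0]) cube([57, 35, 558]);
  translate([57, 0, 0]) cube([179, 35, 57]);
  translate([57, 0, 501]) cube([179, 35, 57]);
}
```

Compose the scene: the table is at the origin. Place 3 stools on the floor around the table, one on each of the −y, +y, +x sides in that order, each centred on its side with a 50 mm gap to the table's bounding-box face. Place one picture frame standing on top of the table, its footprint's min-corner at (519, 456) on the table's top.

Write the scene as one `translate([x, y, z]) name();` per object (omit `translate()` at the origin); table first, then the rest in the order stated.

table();
translate([463, -394, 0]) stool();
translate([463, 738, 0]) stool();
translate([1233, 172, 0]) stool();
translate([519, 456, 737]) picture_frame();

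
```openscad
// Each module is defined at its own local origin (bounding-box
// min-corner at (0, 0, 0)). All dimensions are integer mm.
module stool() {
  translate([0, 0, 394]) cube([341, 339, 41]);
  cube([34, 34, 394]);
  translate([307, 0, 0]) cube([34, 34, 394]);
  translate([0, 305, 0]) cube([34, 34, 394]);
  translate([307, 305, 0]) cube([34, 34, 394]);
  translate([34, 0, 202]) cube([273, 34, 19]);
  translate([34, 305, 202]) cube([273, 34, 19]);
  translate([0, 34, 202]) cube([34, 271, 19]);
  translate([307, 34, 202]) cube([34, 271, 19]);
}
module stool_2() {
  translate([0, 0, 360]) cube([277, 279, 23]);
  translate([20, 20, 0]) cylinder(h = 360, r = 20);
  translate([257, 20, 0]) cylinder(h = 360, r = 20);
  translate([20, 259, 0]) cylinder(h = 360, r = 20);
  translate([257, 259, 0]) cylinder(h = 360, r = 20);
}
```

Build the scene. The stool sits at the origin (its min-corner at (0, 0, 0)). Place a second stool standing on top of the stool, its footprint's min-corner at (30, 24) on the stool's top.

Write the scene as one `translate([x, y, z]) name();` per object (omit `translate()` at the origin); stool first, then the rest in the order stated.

stool();
translate([30, 24, 435]) stool_2();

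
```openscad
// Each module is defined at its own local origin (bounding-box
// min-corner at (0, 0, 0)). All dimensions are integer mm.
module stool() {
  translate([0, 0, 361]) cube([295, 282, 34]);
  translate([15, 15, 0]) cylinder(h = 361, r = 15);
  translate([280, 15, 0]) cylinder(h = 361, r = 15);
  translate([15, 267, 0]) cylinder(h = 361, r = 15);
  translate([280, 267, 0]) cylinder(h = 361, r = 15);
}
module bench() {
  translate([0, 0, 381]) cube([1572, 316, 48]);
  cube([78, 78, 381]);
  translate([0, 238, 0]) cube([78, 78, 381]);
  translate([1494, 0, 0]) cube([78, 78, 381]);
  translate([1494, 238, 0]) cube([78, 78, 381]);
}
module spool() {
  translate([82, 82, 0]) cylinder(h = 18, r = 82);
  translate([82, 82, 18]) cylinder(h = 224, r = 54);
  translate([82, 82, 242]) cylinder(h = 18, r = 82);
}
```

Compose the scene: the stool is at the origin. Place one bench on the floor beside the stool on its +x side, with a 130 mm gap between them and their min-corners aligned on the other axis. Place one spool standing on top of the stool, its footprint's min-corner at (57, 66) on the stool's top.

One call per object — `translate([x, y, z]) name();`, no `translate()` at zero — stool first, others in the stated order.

stool();
translate([425, 0, 0]) bench();
translate([57, 66, 395]) spool();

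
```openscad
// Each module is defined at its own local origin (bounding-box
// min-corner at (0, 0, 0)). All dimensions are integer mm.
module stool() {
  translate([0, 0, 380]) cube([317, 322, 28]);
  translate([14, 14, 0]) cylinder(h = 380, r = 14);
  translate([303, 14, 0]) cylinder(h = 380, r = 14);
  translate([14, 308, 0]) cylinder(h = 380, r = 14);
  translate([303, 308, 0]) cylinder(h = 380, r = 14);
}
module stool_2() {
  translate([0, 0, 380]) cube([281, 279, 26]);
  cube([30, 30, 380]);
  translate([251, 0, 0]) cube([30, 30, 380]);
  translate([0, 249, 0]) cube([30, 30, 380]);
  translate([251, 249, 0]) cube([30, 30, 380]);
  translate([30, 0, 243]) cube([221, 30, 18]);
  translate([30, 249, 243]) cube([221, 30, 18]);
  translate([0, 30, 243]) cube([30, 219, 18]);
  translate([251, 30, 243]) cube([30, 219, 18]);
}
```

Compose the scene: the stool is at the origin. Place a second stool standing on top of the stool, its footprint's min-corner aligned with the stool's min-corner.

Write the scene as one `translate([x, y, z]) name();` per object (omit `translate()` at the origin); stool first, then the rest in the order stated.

stool();
translate([0, 0, 408]) stool_2();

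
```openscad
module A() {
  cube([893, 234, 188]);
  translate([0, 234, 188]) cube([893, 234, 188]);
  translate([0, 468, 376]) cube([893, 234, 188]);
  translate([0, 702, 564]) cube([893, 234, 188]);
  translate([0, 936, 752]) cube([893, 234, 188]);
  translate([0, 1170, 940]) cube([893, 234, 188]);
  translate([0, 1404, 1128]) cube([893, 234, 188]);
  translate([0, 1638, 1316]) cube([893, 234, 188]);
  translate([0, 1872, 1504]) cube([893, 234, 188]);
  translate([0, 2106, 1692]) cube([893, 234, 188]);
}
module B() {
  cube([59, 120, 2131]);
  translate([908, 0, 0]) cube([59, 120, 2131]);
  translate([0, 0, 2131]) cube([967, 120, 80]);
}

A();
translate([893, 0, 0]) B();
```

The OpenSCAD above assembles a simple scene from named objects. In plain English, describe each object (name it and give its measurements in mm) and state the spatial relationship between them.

A is a run of 10 identical solid stair steps. Each tread is 893×234 mm and each step block is 188 mm high. Step 1 rests on the floor; step k is offset from step 1 by (k−1)×234 mm in y and (k−1)×188 mm in z.

B is a rectangular door frame: two vertical jambs of 59×120 mm section, 2131 mm tall, with a clear opening 849 mm wide between their inner faces. A header 80 mm tall and 120 mm deep lies on top of the jambs and spans the full outside width.

The door frame is against the staircase's +x side, with their −y faces flush.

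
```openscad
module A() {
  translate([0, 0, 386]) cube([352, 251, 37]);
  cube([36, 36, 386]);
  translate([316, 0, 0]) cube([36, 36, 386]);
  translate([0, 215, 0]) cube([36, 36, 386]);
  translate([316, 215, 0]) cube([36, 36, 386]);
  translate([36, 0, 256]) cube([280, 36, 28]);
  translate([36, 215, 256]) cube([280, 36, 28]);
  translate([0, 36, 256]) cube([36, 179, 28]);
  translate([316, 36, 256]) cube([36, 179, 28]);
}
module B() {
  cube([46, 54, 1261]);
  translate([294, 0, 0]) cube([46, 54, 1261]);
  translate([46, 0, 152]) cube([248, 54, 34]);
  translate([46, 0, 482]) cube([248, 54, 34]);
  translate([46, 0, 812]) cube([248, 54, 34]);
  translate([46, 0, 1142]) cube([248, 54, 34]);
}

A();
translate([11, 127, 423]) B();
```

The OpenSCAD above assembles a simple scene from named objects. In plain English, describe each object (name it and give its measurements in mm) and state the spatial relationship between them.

A is a simple wooden stool: a rectangular seat 352 mm (x) by 251 mm (y), 37 mm thick, top face at z = 423 mm, on four square legs, each 36×36 mm in cross-section. The legs rest on z = 0, each flush with a corner of the seat. Four stretchers, 36 mm wide and 28 mm tall, connect adjacent legs with their undersides at z = 256 mm, each running between the inner faces of the legs it joins and aligned with the legs' outer faces on the other axis.

B is a wooden ladder with two side rails of 46×54 mm section and 1261 mm height, set 340 mm apart overall. Between them run 4 rectangular rungs (54 mm deep, 34 mm thick), front faces flush with the rails' −y face. The bottom of the first rung is 152 mm above the floor and each subsequent rung is 330 mm higher than the one below.

The ladder is on top of the stool.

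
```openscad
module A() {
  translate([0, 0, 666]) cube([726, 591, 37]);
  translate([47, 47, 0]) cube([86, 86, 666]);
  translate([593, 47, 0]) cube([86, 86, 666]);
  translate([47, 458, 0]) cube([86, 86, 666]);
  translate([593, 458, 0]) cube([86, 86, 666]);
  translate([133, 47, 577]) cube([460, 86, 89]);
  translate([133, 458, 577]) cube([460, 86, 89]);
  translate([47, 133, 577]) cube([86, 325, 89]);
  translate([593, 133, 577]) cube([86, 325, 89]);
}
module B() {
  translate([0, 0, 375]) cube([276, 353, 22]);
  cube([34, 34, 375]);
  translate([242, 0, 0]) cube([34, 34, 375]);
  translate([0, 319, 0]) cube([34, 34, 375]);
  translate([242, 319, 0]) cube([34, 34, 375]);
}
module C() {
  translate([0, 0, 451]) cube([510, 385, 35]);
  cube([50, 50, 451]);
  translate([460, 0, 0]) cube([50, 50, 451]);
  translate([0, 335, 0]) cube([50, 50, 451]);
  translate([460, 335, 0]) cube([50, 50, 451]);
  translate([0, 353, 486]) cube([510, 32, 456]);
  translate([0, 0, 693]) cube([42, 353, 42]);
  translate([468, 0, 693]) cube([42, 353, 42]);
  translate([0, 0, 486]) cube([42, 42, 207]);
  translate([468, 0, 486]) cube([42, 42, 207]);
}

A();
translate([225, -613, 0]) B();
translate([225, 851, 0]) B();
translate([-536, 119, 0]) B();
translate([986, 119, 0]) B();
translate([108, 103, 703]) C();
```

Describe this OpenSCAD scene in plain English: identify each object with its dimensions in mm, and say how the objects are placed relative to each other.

A is a rectangular dining table. The top is 726×591×37 mm with its upper surface at z = 703 mm. It stands on four 86×86 mm square legs, each inset 47 mm from the nearest pair of top edges, running from the floor to the underside of the top. Four apron rails, 86 mm thick and 89 mm tall, run between adjacent legs with their top edges flush with the underside of the top and their outer faces flush with the legs' outer faces.

B is a four-legged stool. The seat is 276×353 mm, 22 mm thick, top at z = 397 mm. It stands on four square legs, each 34×34 mm in cross-section, from z = 0 to the seat underside, each flush with a corner of the seat.

C is a chair: 510×385 mm seat, 35 mm thick, top at z = 486 mm, on four 50 mm square corner legs flush with the seat edges. A 32 mm thick backrest slab spans the full seat width, extending 456 mm above the seat top, its back face flush with the seat's +y edge. Two armrests of 42×42 mm section run along each side from the seat's front edge to the front of the backrest, top faces 249 mm above the seat top and outer faces flush with the seat's x-edges; a 42×42 mm post under the front of each armrest stands on the seat at the front corner.

Four stools sit around the table at the −y, +y, −x, +x sides. The chair is on top of the table, centred.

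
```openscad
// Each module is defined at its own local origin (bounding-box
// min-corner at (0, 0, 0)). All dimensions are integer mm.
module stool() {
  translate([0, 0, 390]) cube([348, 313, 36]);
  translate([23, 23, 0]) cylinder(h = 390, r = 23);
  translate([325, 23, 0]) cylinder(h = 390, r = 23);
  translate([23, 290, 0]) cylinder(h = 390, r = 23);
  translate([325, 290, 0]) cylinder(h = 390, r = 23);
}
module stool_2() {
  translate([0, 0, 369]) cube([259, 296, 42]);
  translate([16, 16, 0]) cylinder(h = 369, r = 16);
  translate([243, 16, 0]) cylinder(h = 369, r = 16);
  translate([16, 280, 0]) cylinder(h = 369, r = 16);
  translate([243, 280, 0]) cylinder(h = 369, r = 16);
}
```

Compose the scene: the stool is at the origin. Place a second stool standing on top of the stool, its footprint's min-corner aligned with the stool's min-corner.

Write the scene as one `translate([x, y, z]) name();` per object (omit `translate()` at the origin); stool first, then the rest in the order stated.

stool();
translate([0, 0, 426]) stool_2();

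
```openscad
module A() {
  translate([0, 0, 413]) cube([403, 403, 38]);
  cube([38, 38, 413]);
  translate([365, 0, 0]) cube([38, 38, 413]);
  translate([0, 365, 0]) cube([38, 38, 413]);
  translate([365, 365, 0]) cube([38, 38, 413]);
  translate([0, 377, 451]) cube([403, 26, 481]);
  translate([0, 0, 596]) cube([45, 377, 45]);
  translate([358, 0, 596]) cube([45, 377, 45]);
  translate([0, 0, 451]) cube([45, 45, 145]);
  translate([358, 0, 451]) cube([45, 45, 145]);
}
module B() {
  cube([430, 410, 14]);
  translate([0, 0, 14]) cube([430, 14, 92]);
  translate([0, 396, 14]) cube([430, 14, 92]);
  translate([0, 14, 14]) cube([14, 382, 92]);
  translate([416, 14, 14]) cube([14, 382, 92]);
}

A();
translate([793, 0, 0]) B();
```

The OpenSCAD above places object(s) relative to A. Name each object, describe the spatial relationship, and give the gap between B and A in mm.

The open box's nearest face is 390 mm from the chair's +x face.

A is a chair. B is an open box. The open box is on the floor beside the chair on its +x side. The gap between the open box and the chair is 390 mm.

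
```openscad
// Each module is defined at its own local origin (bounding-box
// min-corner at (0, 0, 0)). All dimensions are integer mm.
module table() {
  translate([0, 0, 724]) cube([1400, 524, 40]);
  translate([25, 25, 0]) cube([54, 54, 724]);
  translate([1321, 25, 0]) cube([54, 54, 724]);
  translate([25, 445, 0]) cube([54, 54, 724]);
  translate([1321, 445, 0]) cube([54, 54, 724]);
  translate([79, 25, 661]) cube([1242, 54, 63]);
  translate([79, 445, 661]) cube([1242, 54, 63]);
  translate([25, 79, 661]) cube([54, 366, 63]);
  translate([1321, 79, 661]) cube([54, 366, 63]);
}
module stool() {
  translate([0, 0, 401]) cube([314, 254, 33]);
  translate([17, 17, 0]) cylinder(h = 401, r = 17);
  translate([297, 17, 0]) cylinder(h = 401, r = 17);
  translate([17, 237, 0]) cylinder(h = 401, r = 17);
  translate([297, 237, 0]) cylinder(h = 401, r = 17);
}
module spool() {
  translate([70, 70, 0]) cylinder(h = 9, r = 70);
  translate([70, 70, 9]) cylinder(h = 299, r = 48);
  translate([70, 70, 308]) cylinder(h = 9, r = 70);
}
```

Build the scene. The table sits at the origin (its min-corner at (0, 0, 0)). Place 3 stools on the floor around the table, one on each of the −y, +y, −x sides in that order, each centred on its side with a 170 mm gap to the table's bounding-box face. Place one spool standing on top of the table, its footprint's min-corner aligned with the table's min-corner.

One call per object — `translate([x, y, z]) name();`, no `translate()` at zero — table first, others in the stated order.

table();
translate([543, -424, 0]) stool();
translate([543, 694, 0]) stool();
translate([-484, 135, 0]) stool();
translate([0, 0, 764]) spool();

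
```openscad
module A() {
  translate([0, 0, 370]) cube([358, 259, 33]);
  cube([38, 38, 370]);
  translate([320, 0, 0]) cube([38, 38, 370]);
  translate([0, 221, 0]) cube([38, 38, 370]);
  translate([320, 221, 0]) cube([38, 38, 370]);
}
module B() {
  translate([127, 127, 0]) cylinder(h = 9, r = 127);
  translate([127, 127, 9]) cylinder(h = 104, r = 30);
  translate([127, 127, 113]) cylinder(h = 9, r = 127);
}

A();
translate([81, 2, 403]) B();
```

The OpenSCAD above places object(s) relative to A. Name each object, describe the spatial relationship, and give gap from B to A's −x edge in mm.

A is a stool. B is a spool. The spool is on top of the stool. The gap from the spool to the stool's −x edge is 81 mm.

The spool's min-x is at 81; the stool's min-x is 0; gap = 81 mm.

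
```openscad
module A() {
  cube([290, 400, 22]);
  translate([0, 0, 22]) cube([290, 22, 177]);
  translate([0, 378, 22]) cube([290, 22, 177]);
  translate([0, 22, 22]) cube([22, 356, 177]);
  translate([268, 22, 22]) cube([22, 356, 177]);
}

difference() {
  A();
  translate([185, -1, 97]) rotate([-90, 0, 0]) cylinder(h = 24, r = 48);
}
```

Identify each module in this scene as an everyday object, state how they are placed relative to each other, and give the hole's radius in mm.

The subtracted cylinder has r = 48 mm.

A is an open box. The open box has a circular hole through its front wall. The hole's radius is 48 mm.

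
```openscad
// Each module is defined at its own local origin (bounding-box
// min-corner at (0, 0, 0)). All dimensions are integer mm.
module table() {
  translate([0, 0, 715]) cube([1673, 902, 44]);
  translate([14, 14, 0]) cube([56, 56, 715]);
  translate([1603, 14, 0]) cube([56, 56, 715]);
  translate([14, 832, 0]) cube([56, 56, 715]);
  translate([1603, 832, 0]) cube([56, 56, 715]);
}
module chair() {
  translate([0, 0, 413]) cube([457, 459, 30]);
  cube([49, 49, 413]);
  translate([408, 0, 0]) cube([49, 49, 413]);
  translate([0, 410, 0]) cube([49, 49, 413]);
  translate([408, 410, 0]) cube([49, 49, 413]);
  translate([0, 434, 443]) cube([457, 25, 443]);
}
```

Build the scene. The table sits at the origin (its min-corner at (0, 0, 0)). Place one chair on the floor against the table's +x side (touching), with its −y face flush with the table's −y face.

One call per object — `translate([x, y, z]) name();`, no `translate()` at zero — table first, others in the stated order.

table();
translate([1673, 0, 0]) chair();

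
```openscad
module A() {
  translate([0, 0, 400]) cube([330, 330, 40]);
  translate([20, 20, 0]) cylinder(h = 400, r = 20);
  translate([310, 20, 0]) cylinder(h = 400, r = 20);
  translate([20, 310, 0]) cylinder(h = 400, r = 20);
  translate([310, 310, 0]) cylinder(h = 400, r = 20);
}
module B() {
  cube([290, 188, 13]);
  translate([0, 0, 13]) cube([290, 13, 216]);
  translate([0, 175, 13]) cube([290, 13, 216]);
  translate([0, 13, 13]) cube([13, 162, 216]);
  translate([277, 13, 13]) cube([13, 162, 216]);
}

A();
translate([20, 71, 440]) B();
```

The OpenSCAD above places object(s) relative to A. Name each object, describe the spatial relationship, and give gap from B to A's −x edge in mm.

A is a stool. B is an open box. The open box is on top of the stool, centred. The gap from the open box to the stool's −x edge is 20 mm.

The open box's min-x is at 20; the stool's min-x is 0; gap = 20 mm.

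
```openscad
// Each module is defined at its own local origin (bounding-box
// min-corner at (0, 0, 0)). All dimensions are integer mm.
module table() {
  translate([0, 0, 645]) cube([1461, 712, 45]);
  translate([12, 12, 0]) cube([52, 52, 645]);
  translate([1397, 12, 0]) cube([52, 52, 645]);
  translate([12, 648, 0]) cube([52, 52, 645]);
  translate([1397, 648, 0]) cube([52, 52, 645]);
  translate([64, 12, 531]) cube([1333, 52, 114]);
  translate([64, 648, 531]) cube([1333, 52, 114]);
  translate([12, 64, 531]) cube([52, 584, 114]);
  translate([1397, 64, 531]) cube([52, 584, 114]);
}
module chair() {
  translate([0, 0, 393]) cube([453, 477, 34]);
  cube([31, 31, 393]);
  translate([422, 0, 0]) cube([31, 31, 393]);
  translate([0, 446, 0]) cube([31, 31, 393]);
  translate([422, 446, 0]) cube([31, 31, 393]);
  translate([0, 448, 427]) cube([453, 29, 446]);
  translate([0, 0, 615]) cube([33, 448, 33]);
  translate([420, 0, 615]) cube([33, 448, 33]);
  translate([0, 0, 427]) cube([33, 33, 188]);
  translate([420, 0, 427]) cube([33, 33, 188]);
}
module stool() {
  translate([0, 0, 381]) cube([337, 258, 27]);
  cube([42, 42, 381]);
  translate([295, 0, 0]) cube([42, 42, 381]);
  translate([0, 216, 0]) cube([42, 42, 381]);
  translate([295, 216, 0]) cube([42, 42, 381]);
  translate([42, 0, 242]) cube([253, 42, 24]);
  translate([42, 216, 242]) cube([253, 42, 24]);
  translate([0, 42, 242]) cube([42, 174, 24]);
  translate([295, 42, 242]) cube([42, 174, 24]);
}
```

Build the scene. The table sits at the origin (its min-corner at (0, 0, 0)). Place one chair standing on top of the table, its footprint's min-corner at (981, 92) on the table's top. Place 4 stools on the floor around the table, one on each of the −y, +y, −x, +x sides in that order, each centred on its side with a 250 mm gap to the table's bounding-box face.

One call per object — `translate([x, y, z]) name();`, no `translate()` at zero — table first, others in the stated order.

table();
translate([981, 92, 690]) chair();
translate([562, -508, 0]) stool();
translate([562, 962, 0]) stool();
translate([-587, 227, 0]) stool();
translate([1711, 227, 0]) stool();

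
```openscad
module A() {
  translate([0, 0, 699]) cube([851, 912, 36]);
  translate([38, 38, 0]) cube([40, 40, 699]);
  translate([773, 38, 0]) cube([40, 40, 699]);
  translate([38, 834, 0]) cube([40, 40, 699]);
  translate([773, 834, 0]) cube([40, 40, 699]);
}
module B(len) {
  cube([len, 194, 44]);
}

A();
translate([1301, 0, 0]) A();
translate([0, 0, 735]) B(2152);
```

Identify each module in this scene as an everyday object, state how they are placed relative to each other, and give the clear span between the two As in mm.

A is a table. B is a beam. A beam spans the tops of two tables. The clear span between the two tables is 450 mm.

Second table starts at x = 1301; first ends at x = 851; clear span = 1301 − 851 = 450 mm.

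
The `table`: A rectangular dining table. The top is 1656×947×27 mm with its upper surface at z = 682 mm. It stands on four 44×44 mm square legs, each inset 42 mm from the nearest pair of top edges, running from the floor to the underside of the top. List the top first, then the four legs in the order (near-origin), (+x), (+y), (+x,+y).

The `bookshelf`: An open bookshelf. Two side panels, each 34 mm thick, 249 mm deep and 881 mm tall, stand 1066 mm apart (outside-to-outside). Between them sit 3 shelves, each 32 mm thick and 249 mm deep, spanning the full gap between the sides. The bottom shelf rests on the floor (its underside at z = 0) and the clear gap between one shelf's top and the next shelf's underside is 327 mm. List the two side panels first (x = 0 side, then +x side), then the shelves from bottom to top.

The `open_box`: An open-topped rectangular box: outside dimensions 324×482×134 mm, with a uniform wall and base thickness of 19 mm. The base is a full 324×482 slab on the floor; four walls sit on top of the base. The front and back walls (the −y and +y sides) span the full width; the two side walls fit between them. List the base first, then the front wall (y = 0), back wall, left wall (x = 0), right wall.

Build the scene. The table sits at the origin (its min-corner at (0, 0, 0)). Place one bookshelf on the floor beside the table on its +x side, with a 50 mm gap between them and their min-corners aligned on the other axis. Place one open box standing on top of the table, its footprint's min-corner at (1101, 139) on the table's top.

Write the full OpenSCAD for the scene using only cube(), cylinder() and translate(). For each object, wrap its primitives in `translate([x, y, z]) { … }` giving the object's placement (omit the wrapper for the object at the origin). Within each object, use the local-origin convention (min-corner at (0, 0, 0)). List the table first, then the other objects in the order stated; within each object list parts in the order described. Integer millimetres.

translate([0, 0, 655]) cube([1656, 947, 27]);
translate([42, 42, 0]) cube([44, 44, 655]);
translate([1570, 42, 0]) cube([44, 44, 655]);
translate([42, 861, 0]) cube([44, 44, 655]);
translate([1570, 861, 0]) cube([44, 44, 655]);
translate([1706, 0, 0]) {
  cube([34, 249, 881]);
  translate([1032, 0, 0]) cube([34, 249, 881]);
  translate([34, 0, 0]) cube([998, 249, 32]);
  translate([34, 0, 359]) cube([998, 249, 32]);
  translate([34, 0, 718]) cube([998, 249, 32]);
}
translate([1101, 139, 682]) {
  cube([324, 482, 19]);
  translate([0, 0, 19]) cube([324, 19, 115]);
  translate([0, 463, 19]) cube([324, 19, 115]);
  translate([0, 19, 19]) cube([19, 444, 115]);
  translate([305, 19, 19]) cube([19, 444, 115]);
}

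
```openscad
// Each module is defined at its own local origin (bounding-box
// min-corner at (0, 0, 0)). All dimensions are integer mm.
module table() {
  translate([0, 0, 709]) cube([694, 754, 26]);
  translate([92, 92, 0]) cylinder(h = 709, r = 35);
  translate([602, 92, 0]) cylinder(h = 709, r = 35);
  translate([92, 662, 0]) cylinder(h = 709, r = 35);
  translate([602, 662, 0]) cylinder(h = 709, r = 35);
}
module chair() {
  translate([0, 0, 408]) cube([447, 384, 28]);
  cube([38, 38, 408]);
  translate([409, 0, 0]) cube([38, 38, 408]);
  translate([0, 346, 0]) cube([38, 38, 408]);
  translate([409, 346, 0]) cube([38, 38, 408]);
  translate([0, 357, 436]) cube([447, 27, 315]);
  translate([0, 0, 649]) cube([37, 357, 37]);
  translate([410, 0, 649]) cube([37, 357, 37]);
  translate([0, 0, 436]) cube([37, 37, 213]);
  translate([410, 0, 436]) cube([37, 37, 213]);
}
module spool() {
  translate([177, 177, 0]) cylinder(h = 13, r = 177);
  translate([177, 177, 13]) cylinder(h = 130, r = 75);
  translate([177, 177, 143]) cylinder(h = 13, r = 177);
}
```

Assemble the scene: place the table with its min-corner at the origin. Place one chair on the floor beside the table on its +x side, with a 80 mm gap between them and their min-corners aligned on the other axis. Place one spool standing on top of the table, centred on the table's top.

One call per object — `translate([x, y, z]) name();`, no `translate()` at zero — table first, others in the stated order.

table();
translate([774, 0, 0]) chair();
translate([170, 200, 735]) spool();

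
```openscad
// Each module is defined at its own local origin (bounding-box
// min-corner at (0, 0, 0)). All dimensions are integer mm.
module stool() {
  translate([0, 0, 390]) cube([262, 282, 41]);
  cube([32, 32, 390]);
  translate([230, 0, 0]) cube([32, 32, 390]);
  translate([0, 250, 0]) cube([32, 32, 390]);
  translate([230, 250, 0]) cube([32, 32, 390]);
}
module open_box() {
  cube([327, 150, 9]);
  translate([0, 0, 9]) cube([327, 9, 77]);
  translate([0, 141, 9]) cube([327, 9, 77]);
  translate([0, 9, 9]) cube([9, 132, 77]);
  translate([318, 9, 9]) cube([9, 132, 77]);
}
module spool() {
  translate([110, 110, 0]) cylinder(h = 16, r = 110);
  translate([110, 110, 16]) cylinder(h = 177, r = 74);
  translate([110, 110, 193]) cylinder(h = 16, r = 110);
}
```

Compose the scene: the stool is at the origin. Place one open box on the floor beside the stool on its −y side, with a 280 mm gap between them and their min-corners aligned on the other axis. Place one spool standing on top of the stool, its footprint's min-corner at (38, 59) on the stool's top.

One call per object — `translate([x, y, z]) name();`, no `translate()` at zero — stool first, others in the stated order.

stool();
translate([0, -430, 0]) open_box();
translate([38, 59, 431]) spool();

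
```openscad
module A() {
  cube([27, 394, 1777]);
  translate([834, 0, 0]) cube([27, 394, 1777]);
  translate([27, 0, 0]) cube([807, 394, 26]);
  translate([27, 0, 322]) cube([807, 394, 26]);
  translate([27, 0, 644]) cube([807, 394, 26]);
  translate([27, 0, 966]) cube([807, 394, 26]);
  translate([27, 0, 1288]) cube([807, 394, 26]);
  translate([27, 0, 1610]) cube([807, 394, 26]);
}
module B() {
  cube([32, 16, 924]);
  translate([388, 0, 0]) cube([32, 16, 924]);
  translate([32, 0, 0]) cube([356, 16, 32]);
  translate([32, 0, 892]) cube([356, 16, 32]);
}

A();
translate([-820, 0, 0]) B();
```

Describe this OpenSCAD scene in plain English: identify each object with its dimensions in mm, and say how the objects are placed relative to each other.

A is an open bookshelf. Two side panels, each 27 mm thick, 394 mm deep and 1777 mm tall, stand 861 mm apart (outside-to-outside). Between them sit 6 shelves, each 26 mm thick and 394 mm deep, spanning the full gap between the sides. The bottom shelf rests on the floor (its underside at z = 0) and the clear gap between one shelf's top and the next shelf's underside is 296 mm.

B is a rectangular picture frame lying in the x–z plane (depth along y). The opening is 356 mm wide (x) by 860 mm tall (z), surrounded by a border 32 mm wide on all four sides. The frame is 16 mm deep and is made of two full-height vertical stiles with two horizontal rails fitted between them.

The picture frame is on the floor beside the bookshelf on its −x side.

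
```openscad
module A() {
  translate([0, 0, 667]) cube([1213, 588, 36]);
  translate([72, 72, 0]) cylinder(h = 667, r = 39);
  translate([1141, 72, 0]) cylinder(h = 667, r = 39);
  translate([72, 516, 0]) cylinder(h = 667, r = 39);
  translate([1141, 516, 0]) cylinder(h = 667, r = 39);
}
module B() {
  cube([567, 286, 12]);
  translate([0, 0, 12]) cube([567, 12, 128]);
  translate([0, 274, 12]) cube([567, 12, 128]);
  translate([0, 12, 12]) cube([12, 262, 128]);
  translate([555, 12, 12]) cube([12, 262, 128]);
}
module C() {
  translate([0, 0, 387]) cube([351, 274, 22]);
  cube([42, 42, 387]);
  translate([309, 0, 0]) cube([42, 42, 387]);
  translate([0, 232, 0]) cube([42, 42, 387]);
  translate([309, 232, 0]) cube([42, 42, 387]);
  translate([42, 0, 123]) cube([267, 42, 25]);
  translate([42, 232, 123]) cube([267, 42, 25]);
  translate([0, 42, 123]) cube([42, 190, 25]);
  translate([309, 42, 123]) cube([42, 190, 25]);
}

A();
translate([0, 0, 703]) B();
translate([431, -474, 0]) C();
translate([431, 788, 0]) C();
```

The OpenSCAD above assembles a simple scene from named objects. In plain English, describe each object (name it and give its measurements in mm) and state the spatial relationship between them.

A is a table with a 1213×588 mm rectangular top, 36 mm thick, top surface at z = 703 mm, supported by four round legs of 78 mm diameter, each leg's bounding box inset 33 mm from the nearest pair of top edges, running from the floor.

B is an open storage box with external size 567×286×140 mm and wall thickness 12 mm (the base is also 12 mm thick). The base covers the whole footprint; the four walls stand on the base, with the y-facing walls full-width and the x-facing walls fitting between their inner faces.

C is a simple wooden stool: a rectangular seat 351 mm (x) by 274 mm (y), 22 mm thick, top face at z = 409 mm, on four square legs, each 42×42 mm in cross-section. The legs rest on z = 0, each flush with a corner of the seat. Four stretchers, 42 mm wide and 25 mm tall, connect adjacent legs with their undersides at z = 123 mm, each running between the inner faces of the legs it joins and aligned with the legs' outer faces on the other axis.

The open box is on top of the table. Two stools sit around the table at the −y, +y sides.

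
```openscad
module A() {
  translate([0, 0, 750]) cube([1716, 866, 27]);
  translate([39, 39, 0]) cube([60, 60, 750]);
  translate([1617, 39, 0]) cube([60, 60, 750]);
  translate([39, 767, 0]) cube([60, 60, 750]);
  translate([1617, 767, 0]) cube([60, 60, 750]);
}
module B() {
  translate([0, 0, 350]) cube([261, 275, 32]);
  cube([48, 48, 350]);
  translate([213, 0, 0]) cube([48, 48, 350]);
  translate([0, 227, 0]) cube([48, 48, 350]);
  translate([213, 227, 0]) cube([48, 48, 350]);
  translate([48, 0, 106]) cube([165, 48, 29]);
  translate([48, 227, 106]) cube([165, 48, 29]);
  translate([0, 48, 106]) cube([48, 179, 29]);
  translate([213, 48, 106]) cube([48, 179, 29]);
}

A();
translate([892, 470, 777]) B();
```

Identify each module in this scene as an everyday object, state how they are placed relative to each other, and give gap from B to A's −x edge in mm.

The stool's min-x is at 892; the table's min-x is 0; gap = 892 mm.

A is a table. B is a stool. The stool is on top of the table. The gap from the stool to the table's −x edge is 892 mm.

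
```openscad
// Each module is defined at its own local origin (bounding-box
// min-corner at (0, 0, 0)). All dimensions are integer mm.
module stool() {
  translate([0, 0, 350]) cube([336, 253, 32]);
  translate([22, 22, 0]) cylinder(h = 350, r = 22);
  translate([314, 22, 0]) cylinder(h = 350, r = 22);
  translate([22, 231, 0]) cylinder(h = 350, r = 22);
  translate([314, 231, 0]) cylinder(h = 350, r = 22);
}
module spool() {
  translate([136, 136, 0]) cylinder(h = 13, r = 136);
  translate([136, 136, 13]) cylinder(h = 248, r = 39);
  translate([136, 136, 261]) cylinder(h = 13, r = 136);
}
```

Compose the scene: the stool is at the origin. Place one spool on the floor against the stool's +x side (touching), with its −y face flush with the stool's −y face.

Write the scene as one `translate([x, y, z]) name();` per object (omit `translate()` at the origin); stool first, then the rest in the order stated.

stool();
translate([336, 0, 0]) spool();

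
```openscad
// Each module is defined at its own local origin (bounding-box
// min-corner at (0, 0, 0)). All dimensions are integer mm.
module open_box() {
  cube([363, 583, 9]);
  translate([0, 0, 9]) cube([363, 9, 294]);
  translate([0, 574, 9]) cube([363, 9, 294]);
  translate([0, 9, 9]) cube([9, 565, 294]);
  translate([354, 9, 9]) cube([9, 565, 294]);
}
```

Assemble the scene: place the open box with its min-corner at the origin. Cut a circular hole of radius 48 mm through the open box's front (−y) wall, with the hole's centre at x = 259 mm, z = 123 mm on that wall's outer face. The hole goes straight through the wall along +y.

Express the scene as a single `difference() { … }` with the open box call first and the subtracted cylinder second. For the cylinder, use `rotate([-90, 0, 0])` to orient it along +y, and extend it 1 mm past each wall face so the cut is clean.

difference() {
  open_box();
  translate([259, -1, 123]) rotate([-90, 0, 0]) cylinder(h = 11, r = 48);
}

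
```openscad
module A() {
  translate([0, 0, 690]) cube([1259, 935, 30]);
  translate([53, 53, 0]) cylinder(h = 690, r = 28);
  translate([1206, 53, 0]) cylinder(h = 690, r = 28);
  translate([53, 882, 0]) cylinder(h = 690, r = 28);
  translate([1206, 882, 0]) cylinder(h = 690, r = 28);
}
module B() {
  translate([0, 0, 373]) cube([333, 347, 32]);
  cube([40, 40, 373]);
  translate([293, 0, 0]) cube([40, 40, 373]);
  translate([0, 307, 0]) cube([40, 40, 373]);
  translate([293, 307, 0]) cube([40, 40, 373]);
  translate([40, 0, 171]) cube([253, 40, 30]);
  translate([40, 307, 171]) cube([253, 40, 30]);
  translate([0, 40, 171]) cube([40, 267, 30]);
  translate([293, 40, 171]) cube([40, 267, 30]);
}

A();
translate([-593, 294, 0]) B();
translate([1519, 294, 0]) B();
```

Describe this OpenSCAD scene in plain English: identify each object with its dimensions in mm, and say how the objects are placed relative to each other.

A is a table with a 1259×935 mm rectangular top, 30 mm thick, top surface at z = 720 mm, supported by four round legs of 56 mm diameter, each leg's bounding box inset 25 mm from the nearest pair of top edges, running from the floor.

B is a four-legged stool. The seat is a 333×347×32 mm slab whose top surface is at z = 405 mm; four square legs, each 40×40 mm in cross-section, run from the floor (z = 0) to the underside of the seat, each flush with a corner of the seat. Four stretchers, 40 mm wide and 30 mm tall, connect adjacent legs with their undersides at z = 171 mm, each running between the inner faces of the legs it joins and aligned with the legs' outer faces on the other axis.

Two stools sit around the table at the −x, +x sides.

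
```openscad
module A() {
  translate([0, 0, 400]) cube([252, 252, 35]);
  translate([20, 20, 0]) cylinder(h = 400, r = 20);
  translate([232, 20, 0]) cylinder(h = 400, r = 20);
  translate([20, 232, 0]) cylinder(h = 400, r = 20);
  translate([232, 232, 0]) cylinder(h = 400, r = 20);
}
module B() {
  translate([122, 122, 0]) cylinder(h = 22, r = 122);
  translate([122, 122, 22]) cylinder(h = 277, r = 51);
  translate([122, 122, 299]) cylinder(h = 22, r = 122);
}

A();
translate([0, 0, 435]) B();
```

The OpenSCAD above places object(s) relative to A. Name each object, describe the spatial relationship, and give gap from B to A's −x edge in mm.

The spool's min-x is at 0; the stool's min-x is 0; gap = 0 mm.

A is a stool. B is a spool. The spool is on top of the stool. The gap from the spool to the stool's −x edge is 0 mm.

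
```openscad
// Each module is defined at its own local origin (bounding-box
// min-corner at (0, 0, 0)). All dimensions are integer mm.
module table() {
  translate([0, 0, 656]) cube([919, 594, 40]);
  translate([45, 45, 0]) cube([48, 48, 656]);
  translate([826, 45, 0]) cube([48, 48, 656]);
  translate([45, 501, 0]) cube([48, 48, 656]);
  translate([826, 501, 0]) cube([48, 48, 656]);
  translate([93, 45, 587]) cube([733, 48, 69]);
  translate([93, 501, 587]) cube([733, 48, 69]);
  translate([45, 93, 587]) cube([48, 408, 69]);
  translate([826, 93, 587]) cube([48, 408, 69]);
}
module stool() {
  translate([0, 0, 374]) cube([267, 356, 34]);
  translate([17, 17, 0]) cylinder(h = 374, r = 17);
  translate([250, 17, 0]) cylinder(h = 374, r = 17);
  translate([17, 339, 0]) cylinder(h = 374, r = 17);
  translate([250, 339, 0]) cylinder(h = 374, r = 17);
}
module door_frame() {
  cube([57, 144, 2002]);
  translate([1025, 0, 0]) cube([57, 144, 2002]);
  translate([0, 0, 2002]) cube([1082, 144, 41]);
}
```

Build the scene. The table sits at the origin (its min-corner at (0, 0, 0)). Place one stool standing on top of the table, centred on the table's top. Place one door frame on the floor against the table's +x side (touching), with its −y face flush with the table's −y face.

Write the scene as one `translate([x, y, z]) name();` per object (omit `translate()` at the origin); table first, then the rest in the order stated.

table();
translate([326, 119, 696]) stool();
translate([919, 0, 0]) door_frame();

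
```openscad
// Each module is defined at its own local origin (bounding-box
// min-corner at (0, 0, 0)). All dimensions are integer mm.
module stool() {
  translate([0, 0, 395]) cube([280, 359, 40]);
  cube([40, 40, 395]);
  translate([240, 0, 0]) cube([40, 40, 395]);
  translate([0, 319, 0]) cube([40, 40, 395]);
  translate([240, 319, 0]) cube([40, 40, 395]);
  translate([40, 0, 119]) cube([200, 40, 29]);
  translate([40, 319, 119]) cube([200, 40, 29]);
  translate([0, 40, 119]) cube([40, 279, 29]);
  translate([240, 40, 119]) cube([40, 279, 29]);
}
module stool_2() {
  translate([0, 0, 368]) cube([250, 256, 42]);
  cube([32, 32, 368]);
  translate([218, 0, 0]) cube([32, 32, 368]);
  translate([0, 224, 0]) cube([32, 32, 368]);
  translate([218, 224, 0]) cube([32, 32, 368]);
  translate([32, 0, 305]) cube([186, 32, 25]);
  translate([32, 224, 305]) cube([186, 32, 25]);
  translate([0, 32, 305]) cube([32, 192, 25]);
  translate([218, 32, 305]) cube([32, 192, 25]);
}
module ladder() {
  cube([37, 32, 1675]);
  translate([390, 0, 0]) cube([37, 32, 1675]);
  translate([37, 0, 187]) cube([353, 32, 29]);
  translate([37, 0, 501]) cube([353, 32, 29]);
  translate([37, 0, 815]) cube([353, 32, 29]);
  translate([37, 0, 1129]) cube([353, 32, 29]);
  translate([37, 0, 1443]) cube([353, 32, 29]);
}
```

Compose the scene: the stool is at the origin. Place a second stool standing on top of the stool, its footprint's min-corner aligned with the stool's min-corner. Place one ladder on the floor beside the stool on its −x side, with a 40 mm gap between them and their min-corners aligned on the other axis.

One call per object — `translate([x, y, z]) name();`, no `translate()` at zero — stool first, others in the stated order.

stool();
translate([0, 0, 435]) stool_2();
translate([-467, 0, 0]) ladder();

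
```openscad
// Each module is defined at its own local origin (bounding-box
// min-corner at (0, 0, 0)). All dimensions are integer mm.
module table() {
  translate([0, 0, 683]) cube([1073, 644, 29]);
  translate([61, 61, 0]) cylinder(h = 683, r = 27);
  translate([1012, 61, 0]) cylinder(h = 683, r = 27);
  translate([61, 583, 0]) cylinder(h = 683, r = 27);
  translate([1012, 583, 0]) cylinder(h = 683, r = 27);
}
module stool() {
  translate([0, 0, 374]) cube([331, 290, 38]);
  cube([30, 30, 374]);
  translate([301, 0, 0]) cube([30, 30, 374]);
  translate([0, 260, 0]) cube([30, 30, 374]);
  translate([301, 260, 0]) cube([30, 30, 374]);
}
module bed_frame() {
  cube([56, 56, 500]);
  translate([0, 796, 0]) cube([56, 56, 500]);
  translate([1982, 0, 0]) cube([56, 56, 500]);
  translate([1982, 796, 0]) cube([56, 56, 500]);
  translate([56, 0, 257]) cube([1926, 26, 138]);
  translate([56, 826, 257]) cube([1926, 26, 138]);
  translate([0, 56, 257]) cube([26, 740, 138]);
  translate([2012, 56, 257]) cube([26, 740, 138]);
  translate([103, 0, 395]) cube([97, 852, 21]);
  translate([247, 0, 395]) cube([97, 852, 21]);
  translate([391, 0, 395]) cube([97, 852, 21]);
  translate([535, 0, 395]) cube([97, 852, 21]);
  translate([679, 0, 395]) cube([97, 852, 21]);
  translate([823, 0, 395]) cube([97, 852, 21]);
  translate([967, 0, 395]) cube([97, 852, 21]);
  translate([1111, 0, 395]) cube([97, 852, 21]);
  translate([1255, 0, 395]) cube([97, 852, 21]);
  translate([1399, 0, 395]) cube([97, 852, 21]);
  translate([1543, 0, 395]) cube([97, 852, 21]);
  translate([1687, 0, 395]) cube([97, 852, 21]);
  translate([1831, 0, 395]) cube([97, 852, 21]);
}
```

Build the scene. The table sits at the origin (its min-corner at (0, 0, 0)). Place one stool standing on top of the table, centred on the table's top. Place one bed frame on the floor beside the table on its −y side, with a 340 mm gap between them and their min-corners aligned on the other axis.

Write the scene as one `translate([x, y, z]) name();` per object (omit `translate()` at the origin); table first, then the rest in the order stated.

table();
translate([371, 177, 712]) stool();
translate([0, -1192, 0]) bed_frame();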